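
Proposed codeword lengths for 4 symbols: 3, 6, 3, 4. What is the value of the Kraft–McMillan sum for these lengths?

With common denominator 2^6 = 64: Σ 2^(−ℓᵢ) = 8/64 + 1/64 + 8/64 + 4/64 = 21/64 = 0.328125.

0.328125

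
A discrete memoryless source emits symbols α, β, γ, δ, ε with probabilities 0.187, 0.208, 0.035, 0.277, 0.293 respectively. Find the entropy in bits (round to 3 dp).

2.125 bits

H = −Σ pᵢ log₂ pᵢ.
−0.187·log₂(0.187) = 0.4523
−0.208·log₂(0.208) = 0.4712
−0.035·log₂(0.035) = 0.1693
−0.277·log₂(0.277) = 0.5130
−0.293·log₂(0.293) = 0.5189
Sum ≈ 2.1247 → 2.125 bits.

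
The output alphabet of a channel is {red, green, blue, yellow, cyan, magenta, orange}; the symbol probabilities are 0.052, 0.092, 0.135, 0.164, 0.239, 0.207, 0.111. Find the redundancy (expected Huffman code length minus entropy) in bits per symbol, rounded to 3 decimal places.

Entropy H = −Σ p log₂ p ≈ 2.6721 bits.
Huffman merges: 13/250+23/250→18/125; 111/1000+27/200→123/500; 18/125+41/250→77/250; 207/1000+239/1000→223/500; 123/500+77/250→277/500; 223/500+277/500→1. L = 1349/500 ≈ 2.6980.
L − H = 2.6980 − 2.6721 = 0.026 bits.

0.026 bits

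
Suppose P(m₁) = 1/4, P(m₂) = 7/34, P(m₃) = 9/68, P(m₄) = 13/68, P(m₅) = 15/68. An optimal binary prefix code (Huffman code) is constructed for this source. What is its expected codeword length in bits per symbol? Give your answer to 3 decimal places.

Repeatedly combine the two least-probable nodes; the expected code length is the sum of the merged weights.
merge 9/68 + 13/68 → 11/34
merge 7/34 + 15/68 → 29/68
merge 1/4 + 11/34 → 39/68
merge 29/68 + 39/68 → 1
L = 11/34 + 29/68 + 39/68 + 1 = 79/34 ≈ 2.324 bits/symbol.

2.324 bits/symbol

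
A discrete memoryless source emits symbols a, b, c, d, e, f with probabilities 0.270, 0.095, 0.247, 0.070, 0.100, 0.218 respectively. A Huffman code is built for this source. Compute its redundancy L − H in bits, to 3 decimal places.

0.019 bits

Entropy H = −Σ p log₂ p ≈ 2.4108 bits.
Huffman merges: 7/100+19/200→33/200; 1/10+33/200→53/200; 109/500+247/1000→93/200; 53/200+27/100→107/200; 93/200+107/200→1. L = 243/100 ≈ 2.4300.
L − H = 2.4300 − 2.4108 = 0.019 bits.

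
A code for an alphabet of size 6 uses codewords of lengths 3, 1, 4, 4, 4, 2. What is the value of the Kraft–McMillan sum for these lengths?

1.0625

With common denominator 2^4 = 16: Σ 2^(−ℓᵢ) = 2/16 + 8/16 + 1/16 + 1/16 + 1/16 + 4/16 = 17/16 = 1.0625.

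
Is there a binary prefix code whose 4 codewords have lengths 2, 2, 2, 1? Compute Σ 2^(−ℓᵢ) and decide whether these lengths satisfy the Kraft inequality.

1.25; no

With common denominator 2^2 = 4: Σ 2^(−ℓᵢ) = 1/4 + 1/4 + 1/4 + 2/4 = 5/4 = 1.25.
Kraft's inequality requires Σ ≤ 1; here Σ = 1.25 > 1, so no such prefix code exists.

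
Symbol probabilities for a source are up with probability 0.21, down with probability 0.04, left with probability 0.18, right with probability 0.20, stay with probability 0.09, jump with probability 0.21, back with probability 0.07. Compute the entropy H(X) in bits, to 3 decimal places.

2.622 bits

H = −Σ pᵢ log₂ pᵢ.
−0.21·log₂(0.21) = 0.4728
−0.04·log₂(0.04) = 0.1858
−0.18·log₂(0.18) = 0.4453
−0.20·log₂(0.20) = 0.4644
−0.09·log₂(0.09) = 0.3127
−0.21·log₂(0.21) = 0.4728
−0.07·log₂(0.07) = 0.2686
Sum ≈ 2.6223 → 2.622 bits.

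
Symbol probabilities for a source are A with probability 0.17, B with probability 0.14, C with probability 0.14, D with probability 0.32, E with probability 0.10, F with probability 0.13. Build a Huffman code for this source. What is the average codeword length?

Repeatedly combine the two least-probable nodes; the expected code length is the sum of the merged weights.
merge 1/10 + 13/100 → 23/100
merge 7/50 + 7/50 → 7/25
merge 17/100 + 23/100 → 2/5
merge 7/25 + 8/25 → 3/5
merge 2/5 + 3/5 → 1
L = 23/100 + 7/25 + 2/5 + 3/5 + 1 = 251/100 = 2.51 bits/symbol.

2.51 bits/symbol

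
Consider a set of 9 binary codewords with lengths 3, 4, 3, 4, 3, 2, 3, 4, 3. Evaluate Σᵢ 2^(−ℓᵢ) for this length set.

With common denominator 2^4 = 16: Σ 2^(−ℓᵢ) = 2/16 + 1/16 + 2/16 + 1/16 + 2/16 + 4/16 + 2/16 + 1/16 + 2/16 = 17/16 = 1.0625.

1.0625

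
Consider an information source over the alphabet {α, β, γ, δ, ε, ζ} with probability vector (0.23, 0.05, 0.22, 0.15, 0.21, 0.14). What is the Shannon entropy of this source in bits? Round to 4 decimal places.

H = −Σ pᵢ log₂ pᵢ.
−0.23·log₂(0.23) = 0.4877
−0.05·log₂(0.05) = 0.2161
−0.22·log₂(0.22) = 0.4806
−0.15·log₂(0.15) = 0.4105
−0.21·log₂(0.21) = 0.4728
−0.14·log₂(0.14) = 0.3971
Sum ≈ 2.4648 → 2.4648 bits.

2.4648 bits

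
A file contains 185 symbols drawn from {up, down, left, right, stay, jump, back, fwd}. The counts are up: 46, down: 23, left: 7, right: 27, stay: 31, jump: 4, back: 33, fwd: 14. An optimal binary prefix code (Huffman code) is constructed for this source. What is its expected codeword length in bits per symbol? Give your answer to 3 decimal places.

2.768 bits/symbol

Probabilities are the counts divided by 185.
Repeatedly combine the two least-probable nodes; the expected code length is the sum of the merged weights.
merge 4/185 + 7/185 → 11/185
merge 11/185 + 14/185 → 5/37
merge 23/185 + 5/37 → 48/185
merge 27/185 + 31/185 → 58/185
merge 33/185 + 46/185 → 79/185
merge 48/185 + 58/185 → 106/185
merge 79/185 + 106/185 → 1
L = 11/185 + 5/37 + 48/185 + 58/185 + 79/185 + 106/185 + 1 = 512/185 ≈ 2.768 bits/symbol.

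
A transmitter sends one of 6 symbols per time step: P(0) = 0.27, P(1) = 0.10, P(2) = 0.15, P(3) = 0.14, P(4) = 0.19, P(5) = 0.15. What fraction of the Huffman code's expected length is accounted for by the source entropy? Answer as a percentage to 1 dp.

99.0%

Entropy H = −Σ p log₂ p ≈ 2.5156 bits.
Huffman merges: 1/10+7/50→6/25; 3/20+3/20→3/10; 19/100+6/25→43/100; 27/100+3/10→57/100; 43/100+57/100→1. L = 127/50 ≈ 2.5400.
Efficiency = H/L = 2.5156/2.5400 = 99.0%.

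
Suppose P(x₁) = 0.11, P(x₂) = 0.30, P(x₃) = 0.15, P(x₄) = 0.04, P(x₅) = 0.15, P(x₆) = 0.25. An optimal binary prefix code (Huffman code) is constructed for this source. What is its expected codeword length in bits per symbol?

2.45 bits/symbol

Repeatedly combine the two least-probable nodes; the expected code length is the sum of the merged weights.
merge 1/25 + 11/100 → 3/20
merge 3/20 + 3/20 → 3/10
merge 3/20 + 1/4 → 2/5
merge 3/10 + 3/10 → 3/5
merge 2/5 + 3/5 → 1
L = 3/20 + 3/10 + 2/5 + 3/5 + 1 = 49/20 = 2.45 bits/symbol.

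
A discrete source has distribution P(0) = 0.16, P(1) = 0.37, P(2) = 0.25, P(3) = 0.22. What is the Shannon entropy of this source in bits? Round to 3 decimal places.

H = −Σ pᵢ log₂ pᵢ.
−0.16·log₂(0.16) = 0.4230
−0.37·log₂(0.37) = 0.5307
−0.25·log₂(0.25) = 0.5000
−0.22·log₂(0.22) = 0.4806
Sum ≈ 1.9343 → 1.934 bits.

1.934 bits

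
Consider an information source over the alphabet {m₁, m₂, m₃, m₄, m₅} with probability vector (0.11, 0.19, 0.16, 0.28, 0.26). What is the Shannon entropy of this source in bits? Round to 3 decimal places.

2.248 bits

H = −Σ pᵢ log₂ pᵢ.
−0.11·log₂(0.11) = 0.3503
−0.19·log₂(0.19) = 0.4552
−0.16·log₂(0.16) = 0.4230
−0.28·log₂(0.28) = 0.5142
−0.26·log₂(0.26) = 0.5053
Sum ≈ 2.2480 → 2.248 bits.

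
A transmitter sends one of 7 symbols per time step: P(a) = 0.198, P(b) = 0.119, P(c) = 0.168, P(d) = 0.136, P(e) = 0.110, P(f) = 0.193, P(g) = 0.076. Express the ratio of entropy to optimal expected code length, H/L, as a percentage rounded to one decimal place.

Entropy H = −Σ p log₂ p ≈ 2.7427 bits.
Huffman merges: 19/250+11/100→93/500; 119/1000+17/125→51/200; 21/125+93/500→177/500; 193/1000+99/500→391/1000; 51/200+177/500→609/1000; 391/1000+609/1000→1. L = 559/200 ≈ 2.7950.
Efficiency = H/L = 2.7427/2.7950 = 98.1%.

98.1%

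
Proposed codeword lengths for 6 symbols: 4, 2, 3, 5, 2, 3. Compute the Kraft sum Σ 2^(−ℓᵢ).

0.84375

With common denominator 2^5 = 32: Σ 2^(−ℓᵢ) = 2/32 + 8/32 + 4/32 + 1/32 + 8/32 + 4/32 = 27/32 = 0.84375.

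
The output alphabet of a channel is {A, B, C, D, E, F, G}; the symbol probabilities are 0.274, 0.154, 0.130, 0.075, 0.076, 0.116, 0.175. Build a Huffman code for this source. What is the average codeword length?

Repeatedly combine the two least-probable nodes; the expected code length is the sum of the merged weights.
merge 3/40 + 19/250 → 151/1000
merge 29/250 + 13/100 → 123/500
merge 151/1000 + 77/500 → 61/200
merge 7/40 + 123/500 → 421/1000
merge 137/500 + 61/200 → 579/1000
merge 421/1000 + 579/1000 → 1
L = 151/1000 + 123/500 + 61/200 + 421/1000 + 579/1000 + 1 = 1351/500 = 2.702 bits/symbol.

2.702 bits/symbol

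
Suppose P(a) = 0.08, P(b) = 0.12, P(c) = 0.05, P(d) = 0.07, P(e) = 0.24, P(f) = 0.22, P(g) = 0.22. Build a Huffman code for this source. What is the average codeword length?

2.64 bits/symbol

Repeatedly combine the two least-probable nodes; the expected code length is the sum of the merged weights.
merge 1/20 + 7/100 → 3/25
merge 2/25 + 3/25 → 1/5
merge 3/25 + 1/5 → 8/25
merge 11/50 + 11/50 → 11/25
merge 6/25 + 8/25 → 14/25
merge 11/25 + 14/25 → 1
L = 3/25 + 1/5 + 8/25 + 11/25 + 14/25 + 1 = 66/25 = 2.64 bits/symbol.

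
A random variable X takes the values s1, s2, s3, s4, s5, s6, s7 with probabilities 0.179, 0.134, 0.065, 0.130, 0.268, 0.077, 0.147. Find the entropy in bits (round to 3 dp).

2.672 bits

H = −Σ pᵢ log₂ pᵢ.
−0.179·log₂(0.179) = 0.4443
−0.134·log₂(0.134) = 0.3886
−0.065·log₂(0.065) = 0.2563
−0.130·log₂(0.130) = 0.3826
−0.268·log₂(0.268) = 0.5091
−0.077·log₂(0.077) = 0.2848
−0.147·log₂(0.147) = 0.4066
Sum ≈ 2.6724 → 2.672 bits.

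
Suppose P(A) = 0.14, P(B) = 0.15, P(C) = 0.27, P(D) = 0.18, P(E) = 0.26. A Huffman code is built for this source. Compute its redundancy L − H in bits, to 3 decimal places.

Entropy H = −Σ p log₂ p ≈ 2.2683 bits.
Huffman merges: 7/50+3/20→29/100; 9/50+13/50→11/25; 27/100+29/100→14/25; 11/25+14/25→1. L = 229/100 ≈ 2.2900.
L − H = 2.2900 − 2.2683 = 0.022 bits.

0.022 bits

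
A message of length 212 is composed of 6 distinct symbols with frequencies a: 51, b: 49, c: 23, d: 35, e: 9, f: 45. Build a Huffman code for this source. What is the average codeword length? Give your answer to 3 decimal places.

2.467 bits/symbol

Probabilities are the counts divided by 212.
Repeatedly combine the two least-probable nodes; the expected code length is the sum of the merged weights.
merge 9/212 + 23/212 → 8/53
merge 8/53 + 35/212 → 67/212
merge 45/212 + 49/212 → 47/106
merge 51/212 + 67/212 → 59/106
merge 47/106 + 59/106 → 1
L = 8/53 + 67/212 + 47/106 + 59/106 + 1 = 523/212 ≈ 2.467 bits/symbol.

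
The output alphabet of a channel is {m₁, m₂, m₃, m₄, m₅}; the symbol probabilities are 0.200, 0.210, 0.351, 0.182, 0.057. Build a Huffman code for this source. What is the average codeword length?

Repeatedly combine the two least-probable nodes; the expected code length is the sum of the merged weights.
merge 57/1000 + 91/500 → 239/1000
merge 1/5 + 21/100 → 41/100
merge 239/1000 + 351/1000 → 59/100
merge 41/100 + 59/100 → 1
L = 239/1000 + 41/100 + 59/100 + 1 = 2239/1000 = 2.239 bits/symbol.

2.239 bits/symbol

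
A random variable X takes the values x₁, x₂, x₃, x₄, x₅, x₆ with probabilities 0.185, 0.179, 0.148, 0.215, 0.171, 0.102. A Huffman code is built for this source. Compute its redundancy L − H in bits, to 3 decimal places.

0.049 bits

Entropy H = −Σ p log₂ p ≈ 2.5510 bits.
Huffman merges: 51/500+37/250→1/4; 171/1000+179/1000→7/20; 37/200+43/200→2/5; 1/4+7/20→3/5; 2/5+3/5→1. L = 13/5 ≈ 2.6000.
L − H = 2.6000 − 2.5510 = 0.049 bits.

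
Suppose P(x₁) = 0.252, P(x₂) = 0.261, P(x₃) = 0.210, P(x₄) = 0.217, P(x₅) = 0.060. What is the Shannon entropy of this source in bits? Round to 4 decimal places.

H = −Σ pᵢ log₂ pᵢ.
−0.252·log₂(0.252) = 0.5011
−0.261·log₂(0.261) = 0.5058
−0.210·log₂(0.210) = 0.4728
−0.217·log₂(0.217) = 0.4783
−0.060·log₂(0.060) = 0.2435
Sum ≈ 2.2016 → 2.2016 bits.

2.2016 bits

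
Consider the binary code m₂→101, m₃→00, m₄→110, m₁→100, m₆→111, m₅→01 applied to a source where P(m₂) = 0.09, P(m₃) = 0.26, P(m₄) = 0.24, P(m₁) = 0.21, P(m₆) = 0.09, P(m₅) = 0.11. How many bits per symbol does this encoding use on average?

2.63 bits/symbol

L̄ = Σ pᵢ·ℓᵢ = 0.09·3 + 0.26·2 + 0.24·3 + 0.21·3 + 0.09·3 + 0.11·2 = 2.63 bits/symbol.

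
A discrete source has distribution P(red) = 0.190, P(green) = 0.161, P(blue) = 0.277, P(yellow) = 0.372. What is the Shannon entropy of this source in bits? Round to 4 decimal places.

1.9232 bits

H = −Σ pᵢ log₂ pᵢ.
−0.190·log₂(0.190) = 0.4552
−0.161·log₂(0.161) = 0.4242
−0.277·log₂(0.277) = 0.5130
−0.372·log₂(0.372) = 0.5307
Sum ≈ 1.9232 → 1.9232 bits.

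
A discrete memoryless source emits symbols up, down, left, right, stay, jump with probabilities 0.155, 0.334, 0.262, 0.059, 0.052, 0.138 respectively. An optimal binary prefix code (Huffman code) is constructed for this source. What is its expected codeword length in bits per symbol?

2.36 bits/symbol

Repeatedly combine the two least-probable nodes; the expected code length is the sum of the merged weights.
merge 13/250 + 59/1000 → 111/1000
merge 111/1000 + 69/500 → 249/1000
merge 31/200 + 249/1000 → 101/250
merge 131/500 + 167/500 → 149/250
merge 101/250 + 149/250 → 1
L = 111/1000 + 249/1000 + 101/250 + 149/250 + 1 = 59/25 = 2.36 bits/symbol.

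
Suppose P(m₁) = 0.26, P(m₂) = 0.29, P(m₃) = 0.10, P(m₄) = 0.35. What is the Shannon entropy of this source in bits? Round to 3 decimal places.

1.885 bits

H = −Σ pᵢ log₂ pᵢ.
−0.26·log₂(0.26) = 0.5053
−0.29·log₂(0.29) = 0.5179
−0.10·log₂(0.10) = 0.3322
−0.35·log₂(0.35) = 0.5301
Sum ≈ 1.8855 → 1.885 bits.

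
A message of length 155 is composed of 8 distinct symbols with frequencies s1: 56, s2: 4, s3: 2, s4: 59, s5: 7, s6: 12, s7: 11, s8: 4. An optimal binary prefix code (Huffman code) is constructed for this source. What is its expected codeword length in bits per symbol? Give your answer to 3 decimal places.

2.239 bits/symbol

Probabilities are the counts divided by 155.
Repeatedly combine the two least-probable nodes; the expected code length is the sum of the merged weights.
merge 2/155 + 4/155 → 6/155
merge 4/155 + 6/155 → 2/31
merge 7/155 + 2/31 → 17/155
merge 11/155 + 12/155 → 23/155
merge 17/155 + 23/155 → 8/31
merge 8/31 + 56/155 → 96/155
merge 59/155 + 96/155 → 1
L = 6/155 + 2/31 + 17/155 + 23/155 + 8/31 + 96/155 + 1 = 347/155 ≈ 2.239 bits/symbol.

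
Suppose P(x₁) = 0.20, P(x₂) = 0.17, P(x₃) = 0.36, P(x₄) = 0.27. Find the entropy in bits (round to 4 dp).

1.9396 bits

H = −Σ pᵢ log₂ pᵢ.
−0.20·log₂(0.20) = 0.4644
−0.17·log₂(0.17) = 0.4346
−0.36·log₂(0.36) = 0.5306
−0.27·log₂(0.27) = 0.5100
Sum ≈ 1.9396 → 1.9396 bits.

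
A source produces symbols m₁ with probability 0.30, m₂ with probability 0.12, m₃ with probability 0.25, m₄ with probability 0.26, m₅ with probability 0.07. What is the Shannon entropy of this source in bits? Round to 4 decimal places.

H = −Σ pᵢ log₂ pᵢ.
−0.30·log₂(0.30) = 0.5211
−0.12·log₂(0.12) = 0.3671
−0.25·log₂(0.25) = 0.5000
−0.26·log₂(0.26) = 0.5053
−0.07·log₂(0.07) = 0.2686
Sum ≈ 2.1620 → 2.1620 bits.

2.1620 bits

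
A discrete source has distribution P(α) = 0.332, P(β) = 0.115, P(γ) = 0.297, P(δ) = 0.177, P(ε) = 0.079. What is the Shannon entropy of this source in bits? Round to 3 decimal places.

2.139 bits

H = −Σ pᵢ log₂ pᵢ.
−0.332·log₂(0.332) = 0.5281
−0.115·log₂(0.115) = 0.3588
−0.297·log₂(0.297) = 0.5202
−0.177·log₂(0.177) = 0.4422
−0.079·log₂(0.079) = 0.2893
Sum ≈ 2.1386 → 2.139 bits.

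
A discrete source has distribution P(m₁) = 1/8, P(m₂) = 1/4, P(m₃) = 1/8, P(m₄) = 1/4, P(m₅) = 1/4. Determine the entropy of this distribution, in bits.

Each probability is a power of 1/2, so log₂(1/p) is an integer.
H = Σ p·log₂(1/p) = 1/8·3 + 1/4·2 + 1/8·3 + 1/4·2 + 1/4·2 = 2.25 bits.

2.25 bits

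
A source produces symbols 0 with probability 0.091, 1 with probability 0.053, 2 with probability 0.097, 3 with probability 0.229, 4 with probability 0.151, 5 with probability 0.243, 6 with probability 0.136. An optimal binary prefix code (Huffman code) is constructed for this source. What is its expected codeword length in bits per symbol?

Repeatedly combine the two least-probable nodes; the expected code length is the sum of the merged weights.
merge 53/1000 + 91/1000 → 18/125
merge 97/1000 + 17/125 → 233/1000
merge 18/125 + 151/1000 → 59/200
merge 229/1000 + 233/1000 → 231/500
merge 243/1000 + 59/200 → 269/500
merge 231/500 + 269/500 → 1
L = 18/125 + 233/1000 + 59/200 + 231/500 + 269/500 + 1 = 334/125 = 2.672 bits/symbol.

2.672 bits/symbol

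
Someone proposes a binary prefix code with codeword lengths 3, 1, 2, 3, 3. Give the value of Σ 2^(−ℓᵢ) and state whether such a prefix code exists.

1.125; no

With common denominator 2^3 = 8: Σ 2^(−ℓᵢ) = 1/8 + 4/8 + 2/8 + 1/8 + 1/8 = 9/8 = 1.125.
Kraft's inequality requires Σ ≤ 1; here Σ = 1.125 > 1, so no such prefix code exists.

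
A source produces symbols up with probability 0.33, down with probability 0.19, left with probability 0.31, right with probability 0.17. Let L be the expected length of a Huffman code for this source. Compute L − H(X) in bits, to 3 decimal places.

0.059 bits

Entropy H = −Σ p log₂ p ≈ 1.9414 bits.
Huffman merges: 17/100+19/100→9/25; 31/100+33/100→16/25; 9/25+16/25→1. L = 2 ≈ 2.0000.
L − H = 2.0000 − 1.9414 = 0.059 bits.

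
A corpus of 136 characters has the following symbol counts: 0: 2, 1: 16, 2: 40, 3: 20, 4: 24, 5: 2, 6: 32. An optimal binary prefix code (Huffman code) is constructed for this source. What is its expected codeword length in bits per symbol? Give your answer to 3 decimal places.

Probabilities are the counts divided by 136.
Repeatedly combine the two least-probable nodes; the expected code length is the sum of the merged weights.
merge 1/68 + 1/68 → 1/34
merge 1/34 + 2/17 → 5/34
merge 5/34 + 5/34 → 5/17
merge 3/17 + 4/17 → 7/17
merge 5/17 + 5/17 → 10/17
merge 7/17 + 10/17 → 1
L = 1/34 + 5/34 + 5/17 + 7/17 + 10/17 + 1 = 42/17 ≈ 2.471 bits/symbol.

2.471 bits/symbol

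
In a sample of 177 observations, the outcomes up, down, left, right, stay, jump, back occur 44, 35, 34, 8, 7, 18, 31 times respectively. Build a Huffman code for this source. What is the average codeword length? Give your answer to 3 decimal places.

2.633 bits/symbol

Probabilities are the counts divided by 177.
Repeatedly combine the two least-probable nodes; the expected code length is the sum of the merged weights.
merge 7/177 + 8/177 → 5/59
merge 5/59 + 6/59 → 11/59
merge 31/177 + 11/59 → 64/177
merge 34/177 + 35/177 → 23/59
merge 44/177 + 64/177 → 36/59
merge 23/59 + 36/59 → 1
L = 5/59 + 11/59 + 64/177 + 23/59 + 36/59 + 1 = 466/177 ≈ 2.633 bits/symbol.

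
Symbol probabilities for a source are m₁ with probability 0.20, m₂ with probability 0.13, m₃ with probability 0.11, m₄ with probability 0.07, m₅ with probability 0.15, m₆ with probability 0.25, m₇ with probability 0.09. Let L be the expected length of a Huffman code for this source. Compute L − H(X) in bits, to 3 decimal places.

Entropy H = −Σ p log₂ p ≈ 2.6891 bits.
Huffman merges: 7/100+9/100→4/25; 11/100+13/100→6/25; 3/20+4/25→31/100; 1/5+6/25→11/25; 1/4+31/100→14/25; 11/25+14/25→1. L = 271/100 ≈ 2.7100.
L − H = 2.7100 − 2.6891 = 0.021 bits.

0.021 bits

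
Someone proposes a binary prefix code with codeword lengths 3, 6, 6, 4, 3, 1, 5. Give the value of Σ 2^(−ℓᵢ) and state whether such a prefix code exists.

0.875; yes

With common denominator 2^6 = 64: Σ 2^(−ℓᵢ) = 8/64 + 1/64 + 1/64 + 4/64 + 8/64 + 32/64 + 2/64 = 56/64 = 0.875.
Kraft's inequality requires Σ ≤ 1; here Σ = 0.875 ≤ 1, so such a prefix code exists.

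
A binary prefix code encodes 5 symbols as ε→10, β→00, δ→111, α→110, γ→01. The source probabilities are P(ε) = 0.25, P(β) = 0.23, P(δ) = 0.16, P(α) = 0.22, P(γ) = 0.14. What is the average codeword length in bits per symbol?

2.38 bits/symbol

L̄ = Σ pᵢ·ℓᵢ = 0.25·2 + 0.23·2 + 0.16·3 + 0.22·3 + 0.14·2 = 2.38 bits/symbol.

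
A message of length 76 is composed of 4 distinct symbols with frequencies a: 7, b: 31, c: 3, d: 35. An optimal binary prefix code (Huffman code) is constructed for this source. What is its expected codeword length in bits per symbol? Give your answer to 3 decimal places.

1.671 bits/symbol

Probabilities are the counts divided by 76.
Repeatedly combine the two least-probable nodes; the expected code length is the sum of the merged weights.
merge 3/76 + 7/76 → 5/38
merge 5/38 + 31/76 → 41/76
merge 35/76 + 41/76 → 1
L = 5/38 + 41/76 + 1 = 127/76 ≈ 1.671 bits/symbol.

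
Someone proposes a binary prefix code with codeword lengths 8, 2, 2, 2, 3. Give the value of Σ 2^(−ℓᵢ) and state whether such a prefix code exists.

With common denominator 2^8 = 256: Σ 2^(−ℓᵢ) = 1/256 + 64/256 + 64/256 + 64/256 + 32/256 = 225/256 = 0.87890625.
Kraft's inequality requires Σ ≤ 1; here Σ = 0.87890625 ≤ 1, so such a prefix code exists.

0.87890625; yes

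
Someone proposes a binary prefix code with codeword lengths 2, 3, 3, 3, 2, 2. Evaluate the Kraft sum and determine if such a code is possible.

1.125; no

With common denominator 2^3 = 8: Σ 2^(−ℓᵢ) = 2/8 + 1/8 + 1/8 + 1/8 + 2/8 + 2/8 = 9/8 = 1.125.
Kraft's inequality requires Σ ≤ 1; here Σ = 1.125 > 1, so no such prefix code exists.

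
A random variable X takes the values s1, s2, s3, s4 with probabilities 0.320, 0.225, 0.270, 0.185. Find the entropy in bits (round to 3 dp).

1.971 bits

H = −Σ pᵢ log₂ pᵢ.
−0.320·log₂(0.320) = 0.5260
−0.225·log₂(0.225) = 0.4842
−0.270·log₂(0.270) = 0.5100
−0.185·log₂(0.185) = 0.4504
Sum ≈ 1.9706 → 1.971 bits.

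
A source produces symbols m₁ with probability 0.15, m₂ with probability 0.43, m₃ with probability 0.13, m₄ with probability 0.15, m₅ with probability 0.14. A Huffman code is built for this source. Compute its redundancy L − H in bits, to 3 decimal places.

0.016 bits

Entropy H = −Σ p log₂ p ≈ 2.1244 bits.
Huffman merges: 13/100+7/50→27/100; 3/20+3/20→3/10; 27/100+3/10→57/100; 43/100+57/100→1. L = 107/50 ≈ 2.1400.
L − H = 2.1400 − 2.1244 = 0.016 bits.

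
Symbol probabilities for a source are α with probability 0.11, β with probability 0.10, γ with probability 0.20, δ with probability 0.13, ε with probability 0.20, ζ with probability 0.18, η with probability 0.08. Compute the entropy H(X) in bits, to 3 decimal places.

2.731 bits

H = −Σ pᵢ log₂ pᵢ.
−0.11·log₂(0.11) = 0.3503
−0.10·log₂(0.10) = 0.3322
−0.20·log₂(0.20) = 0.4644
−0.13·log₂(0.13) = 0.3826
−0.20·log₂(0.20) = 0.4644
−0.18·log₂(0.18) = 0.4453
−0.08·log₂(0.08) = 0.2915
Sum ≈ 2.7307 → 2.731 bits.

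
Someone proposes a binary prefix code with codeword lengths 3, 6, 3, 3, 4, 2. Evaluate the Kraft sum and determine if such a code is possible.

0.703125; yes

With common denominator 2^6 = 64: Σ 2^(−ℓᵢ) = 8/64 + 1/64 + 8/64 + 8/64 + 4/64 + 16/64 = 45/64 = 0.703125.
Kraft's inequality requires Σ ≤ 1; here Σ = 0.703125 ≤ 1, so such a prefix code exists.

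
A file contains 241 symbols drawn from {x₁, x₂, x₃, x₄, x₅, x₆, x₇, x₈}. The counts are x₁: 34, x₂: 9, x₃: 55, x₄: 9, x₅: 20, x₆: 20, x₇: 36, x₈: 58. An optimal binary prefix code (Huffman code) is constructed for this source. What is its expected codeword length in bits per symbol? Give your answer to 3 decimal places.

Probabilities are the counts divided by 241.
Repeatedly combine the two least-probable nodes; the expected code length is the sum of the merged weights.
merge 9/241 + 9/241 → 18/241
merge 18/241 + 20/241 → 38/241
merge 20/241 + 34/241 → 54/241
merge 36/241 + 38/241 → 74/241
merge 54/241 + 55/241 → 109/241
merge 58/241 + 74/241 → 132/241
merge 109/241 + 132/241 → 1
L = 18/241 + 38/241 + 54/241 + 74/241 + 109/241 + 132/241 + 1 = 666/241 ≈ 2.763 bits/symbol.

2.763 bits/symbol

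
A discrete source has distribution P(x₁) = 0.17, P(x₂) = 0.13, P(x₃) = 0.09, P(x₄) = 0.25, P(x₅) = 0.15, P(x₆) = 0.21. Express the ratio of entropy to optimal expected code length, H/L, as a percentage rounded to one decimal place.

98.9%

Entropy H = −Σ p log₂ p ≈ 2.5133 bits.
Huffman merges: 9/100+13/100→11/50; 3/20+17/100→8/25; 21/100+11/50→43/100; 1/4+8/25→57/100; 43/100+57/100→1. L = 127/50 ≈ 2.5400.
Efficiency = H/L = 2.5133/2.5400 = 98.9%.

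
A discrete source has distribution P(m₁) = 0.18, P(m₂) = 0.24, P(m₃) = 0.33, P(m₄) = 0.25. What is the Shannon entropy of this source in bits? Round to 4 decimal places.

H = −Σ pᵢ log₂ pᵢ.
−0.18·log₂(0.18) = 0.4453
−0.24·log₂(0.24) = 0.4941
−0.33·log₂(0.33) = 0.5278
−0.25·log₂(0.25) = 0.5000
Sum ≈ 1.9673 → 1.9673 bits.

1.9673 bits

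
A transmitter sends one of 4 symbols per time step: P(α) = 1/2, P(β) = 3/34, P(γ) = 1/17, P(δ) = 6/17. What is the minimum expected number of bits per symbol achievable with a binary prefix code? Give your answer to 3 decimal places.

Repeatedly combine the two least-probable nodes; the expected code length is the sum of the merged weights.
merge 1/17 + 3/34 → 5/34
merge 5/34 + 6/17 → 1/2
merge 1/2 + 1/2 → 1
L = 5/34 + 1/2 + 1 = 28/17 ≈ 1.647 bits/symbol.

1.647 bits/symbol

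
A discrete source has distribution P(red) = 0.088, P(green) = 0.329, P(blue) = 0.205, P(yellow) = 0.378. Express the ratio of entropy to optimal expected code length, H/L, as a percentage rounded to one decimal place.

Entropy H = −Σ p log₂ p ≈ 1.8355 bits.
Huffman merges: 11/125+41/200→293/1000; 293/1000+329/1000→311/500; 189/500+311/500→1. L = 383/200 ≈ 1.9150.
Efficiency = H/L = 1.8355/1.9150 = 95.8%.

95.8%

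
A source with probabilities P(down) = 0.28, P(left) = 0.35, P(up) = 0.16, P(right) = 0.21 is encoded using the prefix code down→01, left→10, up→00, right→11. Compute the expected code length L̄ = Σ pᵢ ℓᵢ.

L̄ = Σ pᵢ·ℓᵢ = 0.28·2 + 0.35·2 + 0.16·2 + 0.21·2 = 2 bits/symbol.

2 bits/symbol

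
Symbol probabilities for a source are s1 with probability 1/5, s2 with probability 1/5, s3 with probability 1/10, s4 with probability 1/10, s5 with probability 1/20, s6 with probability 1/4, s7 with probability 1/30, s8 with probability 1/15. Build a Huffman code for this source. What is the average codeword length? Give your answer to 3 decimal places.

2.783 bits/symbol

Repeatedly combine the two least-probable nodes; the expected code length is the sum of the merged weights.
merge 1/30 + 1/20 → 1/12
merge 1/15 + 1/12 → 3/20
merge 1/10 + 1/10 → 1/5
merge 3/20 + 1/5 → 7/20
merge 1/5 + 1/5 → 2/5
merge 1/4 + 7/20 → 3/5
merge 2/5 + 3/5 → 1
L = 1/12 + 3/20 + 1/5 + 7/20 + 2/5 + 3/5 + 1 = 167/60 ≈ 2.783 bits/symbol.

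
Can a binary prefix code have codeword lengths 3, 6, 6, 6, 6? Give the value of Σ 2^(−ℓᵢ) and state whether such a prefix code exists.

0.1875; yes

With common denominator 2^6 = 64: Σ 2^(−ℓᵢ) = 8/64 + 1/64 + 1/64 + 1/64 + 1/64 = 12/64 = 0.1875.
Kraft's inequality requires Σ ≤ 1; here Σ = 0.1875 ≤ 1, so such a prefix code exists.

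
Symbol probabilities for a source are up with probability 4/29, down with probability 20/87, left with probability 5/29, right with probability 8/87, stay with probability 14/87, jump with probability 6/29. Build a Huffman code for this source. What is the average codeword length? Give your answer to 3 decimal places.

2.563 bits/symbol

Repeatedly combine the two least-probable nodes; the expected code length is the sum of the merged weights.
merge 8/87 + 4/29 → 20/87
merge 14/87 + 5/29 → 1/3
merge 6/29 + 20/87 → 38/87
merge 20/87 + 1/3 → 49/87
merge 38/87 + 49/87 → 1
L = 20/87 + 1/3 + 38/87 + 49/87 + 1 = 223/87 ≈ 2.563 bits/symbol.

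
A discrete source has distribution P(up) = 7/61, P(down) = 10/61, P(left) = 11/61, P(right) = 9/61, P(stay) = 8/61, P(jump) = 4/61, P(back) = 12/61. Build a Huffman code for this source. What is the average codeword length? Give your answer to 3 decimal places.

2.803 bits/symbol

Repeatedly combine the two least-probable nodes; the expected code length is the sum of the merged weights.
merge 4/61 + 7/61 → 11/61
merge 8/61 + 9/61 → 17/61
merge 10/61 + 11/61 → 21/61
merge 11/61 + 12/61 → 23/61
merge 17/61 + 21/61 → 38/61
merge 23/61 + 38/61 → 1
L = 11/61 + 17/61 + 21/61 + 23/61 + 38/61 + 1 = 171/61 ≈ 2.803 bits/symbol.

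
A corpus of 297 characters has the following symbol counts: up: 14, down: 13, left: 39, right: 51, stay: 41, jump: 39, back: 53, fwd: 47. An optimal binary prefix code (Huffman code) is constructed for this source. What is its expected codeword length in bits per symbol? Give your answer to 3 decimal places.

Probabilities are the counts divided by 297.
Repeatedly combine the two least-probable nodes; the expected code length is the sum of the merged weights.
merge 13/297 + 14/297 → 1/11
merge 1/11 + 13/99 → 2/9
merge 13/99 + 41/297 → 80/297
merge 47/297 + 17/99 → 98/297
merge 53/297 + 2/9 → 119/297
merge 80/297 + 98/297 → 178/297
merge 119/297 + 178/297 → 1
L = 1/11 + 2/9 + 80/297 + 98/297 + 119/297 + 178/297 + 1 = 865/297 ≈ 2.912 bits/symbol.

2.912 bits/symbol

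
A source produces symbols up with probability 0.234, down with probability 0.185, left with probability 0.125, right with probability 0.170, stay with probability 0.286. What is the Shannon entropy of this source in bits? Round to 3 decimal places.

2.267 bits

H = −Σ pᵢ log₂ pᵢ.
−0.234·log₂(0.234) = 0.4903
−0.185·log₂(0.185) = 0.4504
−0.125·log₂(0.125) = 0.3750
−0.170·log₂(0.170) = 0.4346
−0.286·log₂(0.286) = 0.5165
Sum ≈ 2.2668 → 2.267 bits.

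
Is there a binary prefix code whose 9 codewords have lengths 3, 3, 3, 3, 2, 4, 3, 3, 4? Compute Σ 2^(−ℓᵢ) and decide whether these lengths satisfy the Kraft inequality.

1.125; no

With common denominator 2^4 = 16: Σ 2^(−ℓᵢ) = 2/16 + 2/16 + 2/16 + 2/16 + 4/16 + 1/16 + 2/16 + 2/16 + 1/16 = 18/16 = 1.125.
Kraft's inequality requires Σ ≤ 1; here Σ = 1.125 > 1, so no such prefix code exists.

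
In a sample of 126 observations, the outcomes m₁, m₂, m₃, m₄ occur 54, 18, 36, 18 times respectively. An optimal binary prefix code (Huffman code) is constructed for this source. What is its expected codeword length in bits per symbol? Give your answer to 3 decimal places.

Probabilities are the counts divided by 126.
Repeatedly combine the two least-probable nodes; the expected code length is the sum of the merged weights.
merge 1/7 + 1/7 → 2/7
merge 2/7 + 2/7 → 4/7
merge 3/7 + 4/7 → 1
L = 2/7 + 4/7 + 1 = 13/7 ≈ 1.857 bits/symbol.

1.857 bits/symbol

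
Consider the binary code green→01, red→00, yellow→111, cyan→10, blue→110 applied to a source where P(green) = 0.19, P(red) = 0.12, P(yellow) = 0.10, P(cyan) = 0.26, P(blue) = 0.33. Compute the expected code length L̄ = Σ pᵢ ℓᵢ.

L̄ = Σ pᵢ·ℓᵢ = 0.19·2 + 0.12·2 + 0.10·3 + 0.26·2 + 0.33·3 = 2.43 bits/symbol.

2.43 bits/symbol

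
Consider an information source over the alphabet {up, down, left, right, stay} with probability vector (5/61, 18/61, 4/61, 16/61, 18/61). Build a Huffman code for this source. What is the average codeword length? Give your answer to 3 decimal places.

2.148 bits/symbol

Repeatedly combine the two least-probable nodes; the expected code length is the sum of the merged weights.
merge 4/61 + 5/61 → 9/61
merge 9/61 + 16/61 → 25/61
merge 18/61 + 18/61 → 36/61
merge 25/61 + 36/61 → 1
L = 9/61 + 25/61 + 36/61 + 1 = 131/61 ≈ 2.148 bits/symbol.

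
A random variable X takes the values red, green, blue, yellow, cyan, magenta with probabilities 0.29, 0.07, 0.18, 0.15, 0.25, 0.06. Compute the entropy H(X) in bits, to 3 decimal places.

H = −Σ pᵢ log₂ pᵢ.
−0.29·log₂(0.29) = 0.5179
−0.07·log₂(0.07) = 0.2686
−0.18·log₂(0.18) = 0.4453
−0.15·log₂(0.15) = 0.4105
−0.25·log₂(0.25) = 0.5000
−0.06·log₂(0.06) = 0.2435
Sum ≈ 2.3858 → 2.386 bits.

2.386 bits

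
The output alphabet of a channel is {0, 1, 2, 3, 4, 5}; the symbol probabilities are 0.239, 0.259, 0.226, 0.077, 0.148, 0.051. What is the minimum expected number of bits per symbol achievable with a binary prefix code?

2.404 bits/symbol

Repeatedly combine the two least-probable nodes; the expected code length is the sum of the merged weights.
merge 51/1000 + 77/1000 → 16/125
merge 16/125 + 37/250 → 69/250
merge 113/500 + 239/1000 → 93/200
merge 259/1000 + 69/250 → 107/200
merge 93/200 + 107/200 → 1
L = 16/125 + 69/250 + 93/200 + 107/200 + 1 = 601/250 = 2.404 bits/symbol.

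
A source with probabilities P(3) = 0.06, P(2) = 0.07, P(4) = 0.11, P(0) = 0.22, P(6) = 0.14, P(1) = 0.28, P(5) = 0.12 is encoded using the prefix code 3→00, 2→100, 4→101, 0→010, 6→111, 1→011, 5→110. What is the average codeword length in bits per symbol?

2.94 bits/symbol

L̄ = Σ pᵢ·ℓᵢ = 0.06·2 + 0.07·3 + 0.11·3 + 0.22·3 + 0.14·3 + 0.28·3 + 0.12·3 = 2.94 bits/symbol.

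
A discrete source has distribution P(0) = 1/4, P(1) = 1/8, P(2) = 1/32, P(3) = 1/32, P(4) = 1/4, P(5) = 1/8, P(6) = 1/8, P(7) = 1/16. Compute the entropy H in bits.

2.6875 bits

Each probability is a power of 1/2, so log₂(1/p) is an integer.
H = Σ p·log₂(1/p) = 1/4·2 + 1/8·3 + 1/32·5 + 1/32·5 + 1/4·2 + 1/8·3 + 1/8·3 + 1/16·4 = 2.6875 bits.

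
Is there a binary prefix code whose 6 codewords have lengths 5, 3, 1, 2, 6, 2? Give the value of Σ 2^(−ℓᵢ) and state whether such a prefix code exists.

With common denominator 2^6 = 64: Σ 2^(−ℓᵢ) = 2/64 + 8/64 + 32/64 + 16/64 + 1/64 + 16/64 = 75/64 = 1.171875.
Kraft's inequality requires Σ ≤ 1; here Σ = 1.171875 > 1, so no such prefix code exists.

1.171875; no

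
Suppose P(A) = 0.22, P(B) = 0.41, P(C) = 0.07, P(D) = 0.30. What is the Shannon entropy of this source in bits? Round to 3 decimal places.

H = −Σ pᵢ log₂ pᵢ.
−0.22·log₂(0.22) = 0.4806
−0.41·log₂(0.41) = 0.5274
−0.07·log₂(0.07) = 0.2686
−0.30·log₂(0.30) = 0.5211
Sum ≈ 1.7976 → 1.798 bits.

1.798 bits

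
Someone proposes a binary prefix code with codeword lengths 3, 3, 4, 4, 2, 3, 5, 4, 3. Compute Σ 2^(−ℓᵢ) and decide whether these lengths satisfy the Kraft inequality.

With common denominator 2^5 = 32: Σ 2^(−ℓᵢ) = 4/32 + 4/32 + 2/32 + 2/32 + 8/32 + 4/32 + 1/32 + 2/32 + 4/32 = 31/32 = 0.96875.
Kraft's inequality requires Σ ≤ 1; here Σ = 0.96875 ≤ 1, so such a prefix code exists.

0.96875; yes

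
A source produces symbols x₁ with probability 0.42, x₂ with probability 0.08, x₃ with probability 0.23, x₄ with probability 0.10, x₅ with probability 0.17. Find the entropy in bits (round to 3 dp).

H = −Σ pᵢ log₂ pᵢ.
−0.42·log₂(0.42) = 0.5256
−0.08·log₂(0.08) = 0.2915
−0.23·log₂(0.23) = 0.4877
−0.10·log₂(0.10) = 0.3322
−0.17·log₂(0.17) = 0.4346
Sum ≈ 2.0716 → 2.072 bits.

2.072 bits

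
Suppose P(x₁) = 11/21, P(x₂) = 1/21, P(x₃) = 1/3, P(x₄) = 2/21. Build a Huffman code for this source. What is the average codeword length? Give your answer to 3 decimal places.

1.619 bits/symbol

Repeatedly combine the two least-probable nodes; the expected code length is the sum of the merged weights.
merge 1/21 + 2/21 → 1/7
merge 1/7 + 1/3 → 10/21
merge 10/21 + 11/21 → 1
L = 1/7 + 10/21 + 1 = 34/21 ≈ 1.619 bits/symbol.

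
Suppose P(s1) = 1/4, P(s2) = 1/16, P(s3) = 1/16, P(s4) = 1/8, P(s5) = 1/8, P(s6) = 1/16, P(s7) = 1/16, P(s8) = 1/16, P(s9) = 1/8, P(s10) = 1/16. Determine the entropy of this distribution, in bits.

Each probability is a power of 1/2, so log₂(1/p) is an integer.
H = Σ p·log₂(1/p) = 1/4·2 + 1/16·4 + 1/16·4 + 1/8·3 + 1/8·3 + 1/16·4 + 1/16·4 + 1/16·4 + 1/8·3 + 1/16·4 = 3.125 bits.

3.125 bits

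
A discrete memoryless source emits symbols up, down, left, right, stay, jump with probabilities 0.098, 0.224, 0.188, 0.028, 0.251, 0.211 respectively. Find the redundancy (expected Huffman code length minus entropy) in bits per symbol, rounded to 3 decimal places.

Entropy H = −Σ p log₂ p ≈ 2.3838 bits.
Huffman merges: 7/250+49/500→63/500; 63/500+47/250→157/500; 211/1000+28/125→87/200; 251/1000+157/500→113/200; 87/200+113/200→1. L = 61/25 ≈ 2.4400.
L − H = 2.4400 − 2.3838 = 0.056 bits.

0.056 bits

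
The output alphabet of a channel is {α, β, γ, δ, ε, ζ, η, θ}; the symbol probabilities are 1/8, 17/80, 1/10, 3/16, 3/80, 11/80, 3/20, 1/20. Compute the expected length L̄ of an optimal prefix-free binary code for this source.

Repeatedly combine the two least-probable nodes; the expected code length is the sum of the merged weights.
merge 3/80 + 1/20 → 7/80
merge 7/80 + 1/10 → 3/16
merge 1/8 + 11/80 → 21/80
merge 3/20 + 3/16 → 27/80
merge 3/16 + 17/80 → 2/5
merge 21/80 + 27/80 → 3/5
merge 2/5 + 3/5 → 1
L = 7/80 + 3/16 + 21/80 + 27/80 + 2/5 + 3/5 + 1 = 23/8 = 2.875 bits/symbol.

2.875 bits/symbol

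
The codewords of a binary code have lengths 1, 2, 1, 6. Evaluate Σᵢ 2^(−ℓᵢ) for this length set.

With common denominator 2^6 = 64: Σ 2^(−ℓᵢ) = 32/64 + 16/64 + 32/64 + 1/64 = 81/64 = 1.265625.

1.265625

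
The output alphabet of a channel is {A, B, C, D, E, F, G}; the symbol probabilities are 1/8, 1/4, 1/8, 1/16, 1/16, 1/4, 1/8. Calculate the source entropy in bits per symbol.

Each probability is a power of 1/2, so log₂(1/p) is an integer.
H = Σ p·log₂(1/p) = 1/8·3 + 1/4·2 + 1/8·3 + 1/16·4 + 1/16·4 + 1/4·2 + 1/8·3 = 2.625 bits.

2.625 bits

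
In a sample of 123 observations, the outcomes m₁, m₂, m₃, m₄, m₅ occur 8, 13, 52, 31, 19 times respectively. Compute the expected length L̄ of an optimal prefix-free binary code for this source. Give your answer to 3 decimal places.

Probabilities are the counts divided by 123.
Repeatedly combine the two least-probable nodes; the expected code length is the sum of the merged weights.
merge 8/123 + 13/123 → 7/41
merge 19/123 + 7/41 → 40/123
merge 31/123 + 40/123 → 71/123
merge 52/123 + 71/123 → 1
L = 7/41 + 40/123 + 71/123 + 1 = 85/41 ≈ 2.073 bits/symbol.

2.073 bits/symbol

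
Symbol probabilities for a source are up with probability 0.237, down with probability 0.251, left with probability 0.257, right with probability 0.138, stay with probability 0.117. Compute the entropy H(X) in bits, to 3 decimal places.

H = −Σ pᵢ log₂ pᵢ.
−0.237·log₂(0.237) = 0.4923
−0.251·log₂(0.251) = 0.5006
−0.257·log₂(0.257) = 0.5038
−0.138·log₂(0.138) = 0.3943
−0.117·log₂(0.117) = 0.3622
Sum ≈ 2.2530 → 2.253 bits.

2.253 bits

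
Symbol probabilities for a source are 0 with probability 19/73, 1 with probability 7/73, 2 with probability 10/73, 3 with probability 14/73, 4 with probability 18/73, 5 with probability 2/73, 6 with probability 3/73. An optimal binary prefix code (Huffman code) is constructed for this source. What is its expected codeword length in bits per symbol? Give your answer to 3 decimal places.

2.534 bits/symbol

Repeatedly combine the two least-probable nodes; the expected code length is the sum of the merged weights.
merge 2/73 + 3/73 → 5/73
merge 5/73 + 7/73 → 12/73
merge 10/73 + 12/73 → 22/73
merge 14/73 + 18/73 → 32/73
merge 19/73 + 22/73 → 41/73
merge 32/73 + 41/73 → 1
L = 5/73 + 12/73 + 22/73 + 32/73 + 41/73 + 1 = 185/73 ≈ 2.534 bits/symbol.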